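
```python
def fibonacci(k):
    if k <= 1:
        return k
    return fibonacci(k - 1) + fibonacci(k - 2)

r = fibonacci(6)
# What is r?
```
Call trace (a repeated sub-call is expanded the first time; later identical calls just restate its return value):
fibonacci(k=6)
  fibonacci(k=5)
    fibonacci(k=4)
      fibonacci(k=3)
        fibonacci(k=2)
          fibonacci(k=1)
          -> return 1
          fibonacci(k=0)
          -> return 0
        -> return 1
        fibonacci(k=1)
        -> return 1
      -> return 2
      fibonacci(k=2) -> return 1  (same call as traced above)
    -> return 3
    fibonacci(k=3) -> return 2  (same call as traced above)
  -> return 5
  fibonacci(k=4) -> return 3  (same call as traced above)
-> return 8

Final answer: 8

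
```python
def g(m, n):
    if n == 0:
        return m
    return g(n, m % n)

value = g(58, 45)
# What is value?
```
Call trace:
g(m=58, n=45)
  g(m=45, n=13)
    g(m=13, n=6)
      g(m=6, n=1)
        g(m=1, n=0)
        -> return 1
      -> return 1
    -> return 1
  -> return 1
-> return 1

Final answer: 1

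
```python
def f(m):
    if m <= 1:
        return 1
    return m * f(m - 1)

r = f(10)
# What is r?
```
Call trace:
f(m=10)
  f(m=9)
    f(m=8)
      f(m=7)
        f(m=6)
          f(m=5)
            f(m=4)
              f(m=3)
                f(m=2)
                  f(m=1)
                  -> return 1
                -> return 2
              -> return 6
            -> return 24
          -> return 120
        -> return 720
      -> return 5040
    -> return 40320
  -> return 362880
-> return 3628800

Final answer: 3628800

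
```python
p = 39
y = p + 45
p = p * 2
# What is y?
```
Trace:
  p=39
  p=39, y=84
  p=78, y=84

Final answer: 84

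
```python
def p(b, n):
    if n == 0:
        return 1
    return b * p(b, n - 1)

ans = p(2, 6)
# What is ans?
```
Call trace:
p(b=2, n=6)
  p(b=2, n=5)
    p(b=2, n=4)
      p(b=2, n=3)
        p(b=2, n=2)
          p(b=2, n=1)
            p(b=2, n=0)
            -> return 1
          -> return 2
        -> return 4
      -> return 8
    -> return 16
  -> return 32
-> return 64

Final answer: 64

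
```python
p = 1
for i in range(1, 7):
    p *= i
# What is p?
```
Trace:
  p=1
  p=1, i=1
  p=2, i=2
  p=6, i=3
  p=24, i=4
  p=120, i=5
  p=720, i=6

Final answer: 720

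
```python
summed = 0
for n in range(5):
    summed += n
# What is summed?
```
Trace:
  summed=0
  summed=0, n=0
  summed=1, n=1
  summed=3, n=2
  summed=6, n=3
  summed=10, n=4

Final answer: 10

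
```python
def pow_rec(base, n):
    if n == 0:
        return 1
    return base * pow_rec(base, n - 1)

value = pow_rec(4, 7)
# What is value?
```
Call trace:
pow_rec(base=4, n=7)
  pow_rec(base=4, n=6)
    pow_rec(base=4, n=5)
      pow_rec(base=4, n=4)
        pow_rec(base=4, n=3)
          pow_rec(base=4, n=2)
            pow_rec(base=4, n=1)
              pow_rec(base=4, n=0)
              -> return 1
            -> return 4
          -> return 16
        -> return 64
      -> return 256
    -> return 1024
  -> return 4096
-> return 16384

Final answer: 16384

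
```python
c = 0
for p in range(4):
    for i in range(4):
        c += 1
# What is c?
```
Trace:
  c=0
  c=1, p=0, i=0
  c=2, p=0, i=1
  c=3, p=0, i=2
  c=4, p=0, i=3
  c=5, p=1, i=0
  c=6, p=1, i=1
  c=7, p=1, i=2
  c=8, p=1, i=3
  c=9, p=2, i=0
  c=10, p=2, i=1
  c=11, p=2, i=2
  c=12, p=2, i=3
  c=13, p=3, i=0
  c=14, p=3, i=1
  c=15, p=3, i=2
  c=16, p=3, i=3

Final answer: 16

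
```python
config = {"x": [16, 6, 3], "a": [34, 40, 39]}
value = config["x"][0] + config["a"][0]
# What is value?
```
Trace:
  config={'x': [16, 6, 3], 'a': [34, 40, 39]}
  config={'x': [16, 6, 3], 'a': [34, 40, 39]}, value=50

Final answer: 50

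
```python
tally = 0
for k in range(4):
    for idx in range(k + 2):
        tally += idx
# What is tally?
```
Trace:
  tally=0
  tally=0, k=0, idx=0
  tally=1, k=0, idx=1
  tally=1, k=1, idx=0
  tally=2, k=1, idx=1
  tally=4, k=1, idx=2
  tally=4, k=2, idx=0
  tally=5, k=2, idx=1
  tally=7, k=2, idx=2
  tally=10, k=2, idx=3
  tally=10, k=3, idx=0
  tally=11, k=3, idx=1
  tally=13, k=3, idx=2
  tally=16, k=3, idx=3
  tally=20, k=3, idx=4

Final answer: 20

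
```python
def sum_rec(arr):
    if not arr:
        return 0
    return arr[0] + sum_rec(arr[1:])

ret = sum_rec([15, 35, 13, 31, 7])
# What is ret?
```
Call trace:
sum_rec(arr=[15, 35, 13, 31, 7])
  sum_rec(arr=[35, 13, 31, 7])
    sum_rec(arr=[13, 31, 7])
      sum_rec(arr=[31, 7])
        sum_rec(arr=[7])
          sum_rec(arr=[])
          -> return 0
        -> return 7
      -> return 38
    -> return 51
  -> return 86
-> return 101

Final answer: 101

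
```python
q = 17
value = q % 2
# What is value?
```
Trace:
  q=17
  q=17, value=1

Final answer: 1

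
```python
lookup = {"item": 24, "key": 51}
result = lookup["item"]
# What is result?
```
Trace:
  lookup={'item': 24, 'key': 51}
  lookup={'item': 24, 'key': 51}, result=24

Final answer: 24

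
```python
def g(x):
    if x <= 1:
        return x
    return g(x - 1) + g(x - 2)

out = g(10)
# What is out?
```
Call trace (a repeated sub-call is expanded the first time; later identical calls just restate its return value):
g(x=10)
  g(x=9)
    g(x=8)
      g(x=7)
        g(x=6)
          g(x=5)
            g(x=4)
              g(x=3)
                g(x=2)
                  g(x=1)
                  -> return 1
                  g(x=0)
                  -> return 0
                -> return 1
                g(x=1)
                -> return 1
              -> return 2
              g(x=2) -> return 1  (same call as traced above)
            -> return 3
            g(x=3) -> return 2  (same call as traced above)
          -> return 5
          g(x=4) -> return 3  (same call as traced above)
        -> return 8
        g(x=5) -> return 5  (same call as traced above)
      -> return 13
      g(x=6) -> return 8  (same call as traced above)
    -> return 21
    g(x=7) -> return 13  (same call as traced above)
  -> return 34
  g(x=8) -> return 21  (same call as traced above)
-> return 55

Final answer: 55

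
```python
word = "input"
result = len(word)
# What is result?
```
Trace:
  word='input'
  word='input', result=5

Final answer: 5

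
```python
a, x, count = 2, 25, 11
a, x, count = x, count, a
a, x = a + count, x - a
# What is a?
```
Trace:
  a=2, x=25, count=11
  a=25, x=11, count=2
  a=27, x=-14, count=2

Final answer: 27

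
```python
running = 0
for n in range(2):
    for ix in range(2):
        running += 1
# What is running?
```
Trace:
  running=0
  running=1, n=0, ix=0
  running=2, n=0, ix=1
  running=3, n=1, ix=0
  running=4, n=1, ix=1

Final answer: 4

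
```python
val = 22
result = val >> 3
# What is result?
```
Trace:
  val=22
  val=22, result=2

Final answer: 2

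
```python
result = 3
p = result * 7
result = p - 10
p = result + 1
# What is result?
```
Trace:
  result=3
  result=3, p=21
  result=11, p=21
  result=11, p=12

Final answer: 11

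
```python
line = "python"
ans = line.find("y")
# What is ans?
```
Trace:
  line='python'
  line='python', ans=1

Final answer: 1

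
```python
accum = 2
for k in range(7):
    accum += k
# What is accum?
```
Trace:
  accum=2
  accum=2, k=0
  accum=3, k=1
  accum=5, k=2
  accum=8, k=3
  accum=12, k=4
  accum=17, k=5
  accum=23, k=6

Final answer: 23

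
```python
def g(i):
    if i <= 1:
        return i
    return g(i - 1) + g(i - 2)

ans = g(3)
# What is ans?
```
Call trace:
g(i=3)
  g(i=2)
    g(i=1)
    -> return 1
    g(i=0)
    -> return 0
  -> return 1
  g(i=1)
  -> return 1
-> return 2

Final answer: 2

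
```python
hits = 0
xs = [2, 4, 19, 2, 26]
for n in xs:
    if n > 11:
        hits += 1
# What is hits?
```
Trace:
  hits=0
  hits=0, n=2
  hits=0, n=4
  hits=1, n=19
  hits=1, n=2
  hits=2, n=26

Final answer: 2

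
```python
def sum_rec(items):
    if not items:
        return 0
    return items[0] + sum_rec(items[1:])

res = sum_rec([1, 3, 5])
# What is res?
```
Call trace:
sum_rec(items=[1, 3, 5])
  sum_rec(items=[3, 5])
    sum_rec(items=[5])
      sum_rec(items=[])
      -> return 0
    -> return 5
  -> return 8
-> return 9

Final answer: 9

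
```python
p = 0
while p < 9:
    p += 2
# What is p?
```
Trace:
  p=0
  p=2
  p=4
  p=6
  p=8
  p=10

Final answer: 10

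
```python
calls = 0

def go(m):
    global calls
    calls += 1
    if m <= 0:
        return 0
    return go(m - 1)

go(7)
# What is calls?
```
Call trace:
go(m=7)
  go(m=6)
    go(m=5)
      go(m=4)
        go(m=3)
          go(m=2)
            go(m=1)
              go(m=0)
              -> return 0
            -> return 0
          -> return 0
        -> return 0
      -> return 0
    -> return 0
  -> return 0
-> return 0

calls is incremented once per call. go is entered once for each m = 7, 6, 5, 4, 3, 2, 1, 0 (the m <= 0 call returns without recursing), i.e. 7 + 1 calls.
calls = 8

Final answer: 8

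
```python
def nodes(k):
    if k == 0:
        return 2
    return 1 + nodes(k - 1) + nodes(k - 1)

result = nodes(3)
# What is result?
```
Call trace (a repeated sub-call is expanded the first time; later identical calls just restate its return value):
nodes(k=3)
  nodes(k=2)
    nodes(k=1)
      nodes(k=0)
      -> return 2
      nodes(k=0)
      -> return 2
    -> return 5
    nodes(k=1) -> return 5  (same call as traced above)
  -> return 11
  nodes(k=2) -> return 11  (same call as traced above)
-> return 23

Final answer: 23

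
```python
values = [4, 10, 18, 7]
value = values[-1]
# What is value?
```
Trace:
  values=[4, 10, 18, 7]
  values=[4, 10, 18, 7], value=7

Final answer: 7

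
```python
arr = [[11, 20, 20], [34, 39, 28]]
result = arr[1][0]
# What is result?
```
Trace:
  arr=[[11, 20, 20], [34, 39, 28]]
  arr=[[11, 20, 20], [34, 39, 28]], result=34

Final answer: 34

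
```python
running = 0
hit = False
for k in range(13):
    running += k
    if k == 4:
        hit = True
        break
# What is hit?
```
Trace:
  running=0
  running=0, hit=False
  running=0, hit=False, k=0
  running=1, hit=False, k=1
  running=3, hit=False, k=2
  running=6, hit=False, k=3
  running=10, hit=True, k=4

Final answer: True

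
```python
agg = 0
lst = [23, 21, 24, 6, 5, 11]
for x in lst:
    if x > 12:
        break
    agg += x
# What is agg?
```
Trace:
  agg=0
  agg=0, x=23

Final answer: 0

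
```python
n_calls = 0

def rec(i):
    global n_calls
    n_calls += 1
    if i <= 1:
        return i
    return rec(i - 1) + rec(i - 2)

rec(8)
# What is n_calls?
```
Call trace (a repeated sub-call is expanded the first time; later identical calls just restate its return value):
rec(i=8)
  rec(i=7)
    rec(i=6)
      rec(i=5)
        rec(i=4)
          rec(i=3)
            rec(i=2)
              rec(i=1)
              -> return 1
              rec(i=0)
              -> return 0
            -> return 1
            rec(i=1)
            -> return 1
          -> return 2
          rec(i=2) -> return 1  (same call as traced above)
        -> return 3
        rec(i=3) -> return 2  (same call as traced above)
      -> return 5
      rec(i=4) -> return 3  (same call as traced above)
    -> return 8
    rec(i=5) -> return 5  (same call as traced above)
  -> return 13
  rec(i=6) -> return 8  (same call as traced above)
-> return 21

n_calls is incremented once per call, so count the calls in each subtree. Let C(i) = number of calls made by rec(i).
C(0) = C(1) = 1 (base case, no recursion); C(i) = 1 + C(i - 1) + C(i - 2) otherwise.
C(2) = 1 + C(1) + C(0) = 1 + 1 + 1 = 3
C(3) = 1 + C(2) + C(1) = 1 + 3 + 1 = 5
C(4) = 1 + C(3) + C(2) = 1 + 5 + 3 = 9
C(5) = 1 + C(4) + C(3) = 1 + 9 + 5 = 15
C(6) = 1 + C(5) + C(4) = 1 + 15 + 9 = 25
C(7) = 1 + C(6) + C(5) = 1 + 25 + 15 = 41
C(8) = 1 + C(7) + C(6) = 1 + 41 + 25 = 67
n_calls = C(8) = 67

Final answer: 67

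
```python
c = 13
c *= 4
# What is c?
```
Trace:
  c=13
  c=52

Final answer: 52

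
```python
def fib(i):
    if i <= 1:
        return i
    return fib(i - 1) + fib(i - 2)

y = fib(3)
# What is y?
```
Call trace:
fib(i=3)
  fib(i=2)
    fib(i=1)
    -> return 1
    fib(i=0)
    -> return 0
  -> return 1
  fib(i=1)
  -> return 1
-> return 2

Final answer: 2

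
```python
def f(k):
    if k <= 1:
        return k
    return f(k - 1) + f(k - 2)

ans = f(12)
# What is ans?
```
Call trace (a repeated sub-call is expanded the first time; later identical calls just restate its return value):
f(k=12)
  f(k=11)
    f(k=10)
      f(k=9)
        f(k=8)
          f(k=7)
            f(k=6)
              f(k=5)
                f(k=4)
                  f(k=3)
                    f(k=2)
                      f(k=1)
                      -> return 1
                      f(k=0)
                      -> return 0
                    -> return 1
                    f(k=1)
                    -> return 1
                  -> return 2
                  f(k=2) -> return 1  (same call as traced above)
                -> return 3
                f(k=3) -> return 2  (same call as traced above)
              -> return 5
              f(k=4) -> return 3  (same call as traced above)
            -> return 8
            f(k=5) -> return 5  (same call as traced above)
          -> return 13
          f(k=6) -> return 8  (same call as traced above)
        -> return 21
        f(k=7) -> return 13  (same call as traced above)
      -> return 34
      f(k=8) -> return 21  (same call as traced above)
    -> return 55
    f(k=9) -> return 34  (same call as traced above)
  -> return 89
  f(k=10) -> return 55  (same call as traced above)
-> return 144

Final answer: 144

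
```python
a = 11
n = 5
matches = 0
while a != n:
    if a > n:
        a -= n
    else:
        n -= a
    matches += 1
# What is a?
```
Trace:
  a=11
  a=11, n=5
  a=11, n=5, matches=0
  a=6, n=5, matches=1
  a=1, n=5, matches=2
  a=1, n=4, matches=3
  a=1, n=3, matches=4
  a=1, n=2, matches=5
  a=1, n=1, matches=6

Final answer: 1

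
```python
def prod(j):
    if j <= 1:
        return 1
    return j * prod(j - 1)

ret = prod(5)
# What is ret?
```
Call trace:
prod(j=5)
  prod(j=4)
    prod(j=3)
      prod(j=2)
        prod(j=1)
        -> return 1
      -> return 2
    -> return 6
  -> return 24
-> return 120

Final answer: 120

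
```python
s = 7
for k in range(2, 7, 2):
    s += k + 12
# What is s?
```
Trace:
  s=7
  s=21, k=2
  s=37, k=4
  s=55, k=6

Final answer: 55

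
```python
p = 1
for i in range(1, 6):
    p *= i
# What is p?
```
Trace:
  p=1
  p=1, i=1
  p=2, i=2
  p=6, i=3
  p=24, i=4
  p=120, i=5

Final answer: 120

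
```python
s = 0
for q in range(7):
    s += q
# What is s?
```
Trace:
  s=0
  s=0, q=0
  s=1, q=1
  s=3, q=2
  s=6, q=3
  s=10, q=4
  s=15, q=5
  s=21, q=6

Final answer: 21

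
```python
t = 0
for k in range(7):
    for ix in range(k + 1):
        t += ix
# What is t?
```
Trace:
  t=0
  t=0, k=0, ix=0
  t=0, k=1, ix=0
  t=1, k=1, ix=1
  t=1, k=2, ix=0
  t=2, k=2, ix=1
  t=4, k=2, ix=2
  t=4, k=3, ix=0
  t=5, k=3, ix=1
  t=7, k=3, ix=2
  t=10, k=3, ix=3
  t=10, k=4, ix=0
  t=11, k=4, ix=1
  t=13, k=4, ix=2
  t=16, k=4, ix=3
  t=20, k=4, ix=4
  t=20, k=5, ix=0
  t=21, k=5, ix=1
  t=23, k=5, ix=2
  t=26, k=5, ix=3
  t=30, k=5, ix=4
  t=35, k=5, ix=5
  t=35, k=6, ix=0
  t=36, k=6, ix=1
  t=38, k=6, ix=2
  t=41, k=6, ix=3
  t=45, k=6, ix=4
  t=50, k=6, ix=5
  t=56, k=6, ix=6

Final answer: 56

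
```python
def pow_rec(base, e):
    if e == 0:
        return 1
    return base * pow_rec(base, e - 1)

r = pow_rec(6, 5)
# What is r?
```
Call trace:
pow_rec(base=6, e=5)
  pow_rec(base=6, e=4)
    pow_rec(base=6, e=3)
      pow_rec(base=6, e=2)
        pow_rec(base=6, e=1)
          pow_rec(base=6, e=0)
          -> return 1
        -> return 6
      -> return 36
    -> return 216
  -> return 1296
-> return 7776

Final answer: 7776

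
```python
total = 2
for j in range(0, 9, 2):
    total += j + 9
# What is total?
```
Trace:
  total=2
  total=11, j=0
  total=22, j=2
  total=35, j=4
  total=50, j=6
  total=67, j=8

Final answer: 67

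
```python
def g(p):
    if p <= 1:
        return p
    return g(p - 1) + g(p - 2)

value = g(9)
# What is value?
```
Call trace (a repeated sub-call is expanded the first time; later identical calls just restate its return value):
g(p=9)
  g(p=8)
    g(p=7)
      g(p=6)
        g(p=5)
          g(p=4)
            g(p=3)
              g(p=2)
                g(p=1)
                -> return 1
                g(p=0)
                -> return 0
              -> return 1
              g(p=1)
              -> return 1
            -> return 2
            g(p=2) -> return 1  (same call as traced above)
          -> return 3
          g(p=3) -> return 2  (same call as traced above)
        -> return 5
        g(p=4) -> return 3  (same call as traced above)
      -> return 8
      g(p=5) -> return 5  (same call as traced above)
    -> return 13
    g(p=6) -> return 8  (same call as traced above)
  -> return 21
  g(p=7) -> return 13  (same call as traced above)
-> return 34

Final answer: 34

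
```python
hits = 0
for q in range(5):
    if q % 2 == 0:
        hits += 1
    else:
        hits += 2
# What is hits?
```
Trace:
  hits=0
  hits=1, q=0
  hits=3, q=1
  hits=4, q=2
  hits=6, q=3
  hits=7, q=4

Final answer: 7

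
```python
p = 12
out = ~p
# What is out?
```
Trace:
  p=12
  p=12, out=-13

Final answer: -13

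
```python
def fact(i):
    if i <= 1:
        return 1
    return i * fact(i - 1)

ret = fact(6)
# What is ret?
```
Call trace:
fact(i=6)
  fact(i=5)
    fact(i=4)
      fact(i=3)
        fact(i=2)
          fact(i=1)
          -> return 1
        -> return 2
      -> return 6
    -> return 24
  -> return 120
-> return 720

Final answer: 720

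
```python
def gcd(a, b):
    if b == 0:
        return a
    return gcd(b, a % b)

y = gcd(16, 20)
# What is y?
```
Call trace:
gcd(a=16, b=20)
  gcd(a=20, b=16)
    gcd(a=16, b=4)
      gcd(a=4, b=0)
      -> return 4
    -> return 4
  -> return 4
-> return 4

Final answer: 4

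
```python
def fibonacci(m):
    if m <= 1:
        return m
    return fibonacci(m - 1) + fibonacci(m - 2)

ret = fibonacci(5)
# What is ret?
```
Call trace (a repeated sub-call is expanded the first time; later identical calls just restate its return value):
fibonacci(m=5)
  fibonacci(m=4)
    fibonacci(m=3)
      fibonacci(m=2)
        fibonacci(m=1)
        -> return 1
        fibonacci(m=0)
        -> return 0
      -> return 1
      fibonacci(m=1)
      -> return 1
    -> return 2
    fibonacci(m=2) -> return 1  (same call as traced above)
  -> return 3
  fibonacci(m=3) -> return 2  (same call as traced above)
-> return 5

Final answer: 5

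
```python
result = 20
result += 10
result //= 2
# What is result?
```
Trace:
  result=20
  result=30
  result=15

Final answer: 15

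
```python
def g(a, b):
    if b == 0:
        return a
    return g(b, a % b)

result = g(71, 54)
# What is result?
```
Call trace:
g(a=71, b=54)
  g(a=54, b=17)
    g(a=17, b=3)
      g(a=3, b=2)
        g(a=2, b=1)
          g(a=1, b=0)
          -> return 1
        -> return 1
      -> return 1
    -> return 1
  -> return 1
-> return 1

Final answer: 1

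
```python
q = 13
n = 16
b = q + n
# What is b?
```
Trace:
  q=13
  q=13, n=16
  q=13, n=16, b=29

Final answer: 29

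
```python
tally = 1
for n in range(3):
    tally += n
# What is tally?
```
Trace:
  tally=1
  tally=1, n=0
  tally=2, n=1
  tally=4, n=2

Final answer: 4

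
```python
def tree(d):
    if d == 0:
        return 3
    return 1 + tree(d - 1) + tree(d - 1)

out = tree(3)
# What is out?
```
Call trace (a repeated sub-call is expanded the first time; later identical calls just restate its return value):
tree(d=3)
  tree(d=2)
    tree(d=1)
      tree(d=0)
      -> return 3
      tree(d=0)
      -> return 3
    -> return 7
    tree(d=1) -> return 7  (same call as traced above)
  -> return 15
  tree(d=2) -> return 15  (same call as traced above)
-> return 31

Final answer: 31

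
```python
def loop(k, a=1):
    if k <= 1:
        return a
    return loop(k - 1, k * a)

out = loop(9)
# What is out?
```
Call trace:
loop(k=9, a=1)
  loop(k=8, a=9)
    loop(k=7, a=72)
      loop(k=6, a=504)
        loop(k=5, a=3024)
          loop(k=4, a=15120)
            loop(k=3, a=60480)
              loop(k=2, a=181440)
                loop(k=1, a=362880)
                -> return 362880
              -> return 362880
            -> return 362880
          -> return 362880
        -> return 362880
      -> return 362880
    -> return 362880
  -> return 362880
-> return 362880

Final answer: 362880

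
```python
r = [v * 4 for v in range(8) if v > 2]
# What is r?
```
Trace:
  v=0
  v=1
  v=2
  v=3
  v=4
  v=5
  v=6
  v=7
  r=[12, 16, 20, 24, 28]

Final answer: [12, 16, 20, 24, 28]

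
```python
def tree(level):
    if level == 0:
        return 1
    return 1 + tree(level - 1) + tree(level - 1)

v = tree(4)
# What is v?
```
Call trace (a repeated sub-call is expanded the first time; later identical calls just restate its return value):
tree(level=4)
  tree(level=3)
    tree(level=2)
      tree(level=1)
        tree(level=0)
        -> return 1
        tree(level=0)
        -> return 1
      -> return 3
      tree(level=1) -> return 3  (same call as traced above)
    -> return 7
    tree(level=2) -> return 7  (same call as traced above)
  -> return 15
  tree(level=3) -> return 15  (same call as traced above)
-> return 31

Final answer: 31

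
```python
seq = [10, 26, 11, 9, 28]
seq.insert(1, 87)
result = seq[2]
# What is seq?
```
Trace:
  seq=[10, 26, 11, 9, 28]
  seq=[10, 87, 26, 11, 9, 28]
  seq=[10, 87, 26, 11, 9, 28], result=26

Final answer: [10, 87, 26, 11, 9, 28]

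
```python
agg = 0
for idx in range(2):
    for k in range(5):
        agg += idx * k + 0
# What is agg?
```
Trace:
  agg=0
  agg=0, idx=0, k=0
  agg=0, idx=0, k=1
  agg=0, idx=0, k=2
  agg=0, idx=0, k=3
  agg=0, idx=0, k=4
  agg=0, idx=1, k=0
  agg=1, idx=1, k=1
  agg=3, idx=1, k=2
  agg=6, idx=1, k=3
  agg=10, idx=1, k=4

Final answer: 10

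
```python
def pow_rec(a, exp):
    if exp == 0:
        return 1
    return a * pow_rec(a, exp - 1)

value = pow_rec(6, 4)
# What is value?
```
Call trace:
pow_rec(a=6, exp=4)
  pow_rec(a=6, exp=3)
    pow_rec(a=6, exp=2)
      pow_rec(a=6, exp=1)
        pow_rec(a=6, exp=0)
        -> return 1
      -> return 6
    -> return 36
  -> return 216
-> return 1296

Final answer: 1296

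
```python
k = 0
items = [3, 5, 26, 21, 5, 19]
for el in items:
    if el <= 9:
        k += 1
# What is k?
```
Trace:
  k=0
  k=1, el=3
  k=2, el=5
  k=2, el=26
  k=2, el=21
  k=3, el=5
  k=3, el=19

Final answer: 3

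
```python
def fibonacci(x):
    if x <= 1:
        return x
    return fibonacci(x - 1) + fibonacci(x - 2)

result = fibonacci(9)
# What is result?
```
Call trace (a repeated sub-call is expanded the first time; later identical calls just restate its return value):
fibonacci(x=9)
  fibonacci(x=8)
    fibonacci(x=7)
      fibonacci(x=6)
        fibonacci(x=5)
          fibonacci(x=4)
            fibonacci(x=3)
              fibonacci(x=2)
                fibonacci(x=1)
                -> return 1
                fibonacci(x=0)
                -> return 0
              -> return 1
              fibonacci(x=1)
              -> return 1
            -> return 2
            fibonacci(x=2) -> return 1  (same call as traced above)
          -> return 3
          fibonacci(x=3) -> return 2  (same call as traced above)
        -> return 5
        fibonacci(x=4) -> return 3  (same call as traced above)
      -> return 8
      fibonacci(x=5) -> return 5  (same call as traced above)
    -> return 13
    fibonacci(x=6) -> return 8  (same call as traced above)
  -> return 21
  fibonacci(x=7) -> return 13  (same call as traced above)
-> return 34

Final answer: 34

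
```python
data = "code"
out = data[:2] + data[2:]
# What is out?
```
Trace:
  data='code'
  data='code', out='code'

Final answer: 'code'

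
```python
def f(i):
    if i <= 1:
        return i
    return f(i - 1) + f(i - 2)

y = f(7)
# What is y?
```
Call trace (a repeated sub-call is expanded the first time; later identical calls just restate its return value):
f(i=7)
  f(i=6)
    f(i=5)
      f(i=4)
        f(i=3)
          f(i=2)
            f(i=1)
            -> return 1
            f(i=0)
            -> return 0
          -> return 1
          f(i=1)
          -> return 1
        -> return 2
        f(i=2) -> return 1  (same call as traced above)
      -> return 3
      f(i=3) -> return 2  (same call as traced above)
    -> return 5
    f(i=4) -> return 3  (same call as traced above)
  -> return 8
  f(i=5) -> return 5  (same call as traced above)
-> return 13

Final answer: 13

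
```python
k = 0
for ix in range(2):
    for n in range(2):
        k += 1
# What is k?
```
Trace:
  k=0
  k=1, ix=0, n=0
  k=2, ix=0, n=1
  k=3, ix=1, n=0
  k=4, ix=1, n=1

Final answer: 4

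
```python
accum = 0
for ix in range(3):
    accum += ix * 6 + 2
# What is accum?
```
Trace:
  accum=0
  accum=2, ix=0
  accum=10, ix=1
  accum=24, ix=2

Final answer: 24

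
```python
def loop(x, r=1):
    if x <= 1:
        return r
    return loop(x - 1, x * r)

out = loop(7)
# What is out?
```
Call trace:
loop(x=7, r=1)
  loop(x=6, r=7)
    loop(x=5, r=42)
      loop(x=4, r=210)
        loop(x=3, r=840)
          loop(x=2, r=2520)
            loop(x=1, r=5040)
            -> return 5040
          -> return 5040
        -> return 5040
      -> return 5040
    -> return 5040
  -> return 5040
-> return 5040

Final answer: 5040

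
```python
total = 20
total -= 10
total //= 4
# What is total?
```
Trace:
  total=20
  total=10
  total=2

Final answer: 2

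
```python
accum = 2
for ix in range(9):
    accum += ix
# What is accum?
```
Trace:
  accum=2
  accum=2, ix=0
  accum=3, ix=1
  accum=5, ix=2
  accum=8, ix=3
  accum=12, ix=4
  accum=17, ix=5
  accum=23, ix=6
  accum=30, ix=7
  accum=38, ix=8

Final answer: 38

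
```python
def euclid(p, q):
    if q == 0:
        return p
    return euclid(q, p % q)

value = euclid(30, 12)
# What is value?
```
Call trace:
euclid(p=30, q=12)
  euclid(p=12, q=6)
    euclid(p=6, q=0)
    -> return 6
  -> return 6
-> return 6

Final answer: 6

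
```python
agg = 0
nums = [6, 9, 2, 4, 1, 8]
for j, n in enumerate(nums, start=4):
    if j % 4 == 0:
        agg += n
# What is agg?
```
Trace:
  agg=0
  agg=6, j=4, n=6
  agg=6, j=5, n=9
  agg=6, j=6, n=2
  agg=6, j=7, n=4
  agg=7, j=8, n=1
  agg=7, j=9, n=8

Final answer: 7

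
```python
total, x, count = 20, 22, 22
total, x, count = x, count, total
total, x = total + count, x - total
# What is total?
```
Trace:
  total=20, x=22, count=22
  total=22, x=22, count=20
  total=42, x=0, count=20

Final answer: 42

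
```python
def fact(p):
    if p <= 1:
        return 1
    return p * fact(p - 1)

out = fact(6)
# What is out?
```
Call trace:
fact(p=6)
  fact(p=5)
    fact(p=4)
      fact(p=3)
        fact(p=2)
          fact(p=1)
          -> return 1
        -> return 2
      -> return 6
    -> return 24
  -> return 120
-> return 720

Final answer: 720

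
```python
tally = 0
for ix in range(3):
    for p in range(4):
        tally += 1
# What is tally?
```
Trace:
  tally=0
  tally=1, ix=0, p=0
  tally=2, ix=0, p=1
  tally=3, ix=0, p=2
  tally=4, ix=0, p=3
  tally=5, ix=1, p=0
  tally=6, ix=1, p=1
  tally=7, ix=1, p=2
  tally=8, ix=1, p=3
  tally=9, ix=2, p=0
  tally=10, ix=2, p=1
  tally=11, ix=2, p=2
  tally=12, ix=2, p=3

Final answer: 12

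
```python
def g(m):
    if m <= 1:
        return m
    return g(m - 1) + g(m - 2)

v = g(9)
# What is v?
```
Call trace (a repeated sub-call is expanded the first time; later identical calls just restate its return value):
g(m=9)
  g(m=8)
    g(m=7)
      g(m=6)
        g(m=5)
          g(m=4)
            g(m=3)
              g(m=2)
                g(m=1)
                -> return 1
                g(m=0)
                -> return 0
              -> return 1
              g(m=1)
              -> return 1
            -> return 2
            g(m=2) -> return 1  (same call as traced above)
          -> return 3
          g(m=3) -> return 2  (same call as traced above)
        -> return 5
        g(m=4) -> return 3  (same call as traced above)
      -> return 8
      g(m=5) -> return 5  (same call as traced above)
    -> return 13
    g(m=6) -> return 8  (same call as traced above)
  -> return 21
  g(m=7) -> return 13  (same call as traced above)
-> return 34

Final answer: 34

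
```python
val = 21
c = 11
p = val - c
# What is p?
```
Trace:
  val=21
  val=21, c=11
  val=21, c=11, p=10

Final answer: 10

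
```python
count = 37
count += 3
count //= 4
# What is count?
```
Trace:
  count=37
  count=40
  count=10

Final answer: 10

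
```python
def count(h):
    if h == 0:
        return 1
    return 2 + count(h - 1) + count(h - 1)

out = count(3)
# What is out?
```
Call trace (a repeated sub-call is expanded the first time; later identical calls just restate its return value):
count(h=3)
  count(h=2)
    count(h=1)
      count(h=0)
      -> return 1
      count(h=0)
      -> return 1
    -> return 4
    count(h=1) -> return 4  (same call as traced above)
  -> return 10
  count(h=2) -> return 10  (same call as traced above)
-> return 22

Final answer: 22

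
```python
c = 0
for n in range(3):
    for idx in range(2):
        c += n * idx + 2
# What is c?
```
Trace:
  c=0
  c=2, n=0, idx=0
  c=4, n=0, idx=1
  c=6, n=1, idx=0
  c=9, n=1, idx=1
  c=11, n=2, idx=0
  c=15, n=2, idx=1

Final answer: 15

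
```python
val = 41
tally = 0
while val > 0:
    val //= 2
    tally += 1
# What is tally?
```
Trace:
  val=41
  val=41, tally=0
  val=20, tally=1
  val=10, tally=2
  val=5, tally=3
  val=2, tally=4
  val=1, tally=5
  val=0, tally=6

Final answer: 6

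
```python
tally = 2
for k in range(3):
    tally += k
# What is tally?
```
Trace:
  tally=2
  tally=2, k=0
  tally=3, k=1
  tally=5, k=2

Final answer: 5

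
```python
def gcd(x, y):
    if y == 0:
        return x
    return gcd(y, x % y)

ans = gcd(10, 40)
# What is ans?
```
Call trace:
gcd(x=10, y=40)
  gcd(x=40, y=10)
    gcd(x=10, y=0)
    -> return 10
  -> return 10
-> return 10

Final answer: 10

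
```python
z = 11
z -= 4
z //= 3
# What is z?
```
Trace:
  z=11
  z=7
  z=2

Final answer: 2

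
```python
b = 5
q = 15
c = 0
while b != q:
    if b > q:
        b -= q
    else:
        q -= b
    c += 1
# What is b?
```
Trace:
  b=5
  b=5, q=15
  b=5, q=15, c=0
  b=5, q=10, c=1
  b=5, q=5, c=2

Final answer: 5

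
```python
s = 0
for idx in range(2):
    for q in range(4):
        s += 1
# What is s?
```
Trace:
  s=0
  s=1, idx=0, q=0
  s=2, idx=0, q=1
  s=3, idx=0, q=2
  s=4, idx=0, q=3
  s=5, idx=1, q=0
  s=6, idx=1, q=1
  s=7, idx=1, q=2
  s=8, idx=1, q=3

Final answer: 8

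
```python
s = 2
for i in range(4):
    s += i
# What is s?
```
Trace:
  s=2
  s=2, i=0
  s=3, i=1
  s=5, i=2
  s=8, i=3

Final answer: 8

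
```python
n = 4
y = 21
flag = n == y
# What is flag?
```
Trace:
  n=4
  n=4, y=21
  n=4, y=21, flag=False

Final answer: False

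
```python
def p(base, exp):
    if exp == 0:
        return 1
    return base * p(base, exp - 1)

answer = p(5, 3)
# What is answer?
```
Call trace:
p(base=5, exp=3)
  p(base=5, exp=2)
    p(base=5, exp=1)
      p(base=5, exp=0)
      -> return 1
    -> return 5
  -> return 25
-> return 125

Final answer: 125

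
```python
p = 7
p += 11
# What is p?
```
Trace:
  p=7
  p=18

Final answer: 18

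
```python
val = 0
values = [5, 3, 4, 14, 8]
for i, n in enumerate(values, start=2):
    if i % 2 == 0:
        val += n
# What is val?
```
Trace:
  val=0
  val=5, i=2, n=5
  val=5, i=3, n=3
  val=9, i=4, n=4
  val=9, i=5, n=14
  val=17, i=6, n=8

Final answer: 17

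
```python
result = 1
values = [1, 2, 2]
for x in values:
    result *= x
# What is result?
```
Trace:
  result=1
  result=1, x=1
  result=2, x=2
  result=4, x=2

Final answer: 4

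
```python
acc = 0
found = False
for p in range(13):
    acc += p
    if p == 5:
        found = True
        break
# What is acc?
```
Trace:
  acc=0
  acc=0, found=False
  acc=0, found=False, p=0
  acc=1, found=False, p=1
  acc=3, found=False, p=2
  acc=6, found=False, p=3
  acc=10, found=False, p=4
  acc=15, found=True, p=5

Final answer: 15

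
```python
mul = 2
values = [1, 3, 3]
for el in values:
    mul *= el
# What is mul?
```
Trace:
  mul=2
  mul=2, el=1
  mul=6, el=3
  mul=18, el=3

Final answer: 18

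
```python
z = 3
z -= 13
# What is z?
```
Trace:
  z=3
  z=-10

Final answer: -10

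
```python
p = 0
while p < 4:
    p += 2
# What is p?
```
Trace:
  p=0
  p=2
  p=4

Final answer: 4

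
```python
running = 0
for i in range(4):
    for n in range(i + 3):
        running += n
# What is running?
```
Trace:
  running=0
  running=0, i=0, n=0
  running=1, i=0, n=1
  running=3, i=0, n=2
  running=3, i=1, n=0
  running=4, i=1, n=1
  running=6, i=1, n=2
  running=9, i=1, n=3
  running=9, i=2, n=0
  running=10, i=2, n=1
  running=12, i=2, n=2
  running=15, i=2, n=3
  running=19, i=2, n=4
  running=19, i=3, n=0
  running=20, i=3, n=1
  running=22, i=3, n=2
  running=25, i=3, n=3
  running=29, i=3, n=4
  running=34, i=3, n=5

Final answer: 34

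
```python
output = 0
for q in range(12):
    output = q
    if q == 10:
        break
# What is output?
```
Trace:
  output=0
  output=0, q=0
  output=1, q=1
  output=2, q=2
  output=3, q=3
  output=4, q=4
  output=5, q=5
  output=6, q=6
  output=7, q=7
  output=8, q=8
  output=9, q=9
  output=10, q=10

Final answer: 10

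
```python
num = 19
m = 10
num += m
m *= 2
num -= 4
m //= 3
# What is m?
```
Trace:
  num=19
  num=19, m=10
  num=29, m=10
  num=29, m=20
  num=25, m=20
  num=25, m=6

Final answer: 6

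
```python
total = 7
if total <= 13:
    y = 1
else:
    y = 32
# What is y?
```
Trace:
  total=7
  total=7, y=1

Final answer: 1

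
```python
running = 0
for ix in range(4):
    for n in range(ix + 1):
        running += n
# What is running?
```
Trace:
  running=0
  running=0, ix=0, n=0
  running=0, ix=1, n=0
  running=1, ix=1, n=1
  running=1, ix=2, n=0
  running=2, ix=2, n=1
  running=4, ix=2, n=2
  running=4, ix=3, n=0
  running=5, ix=3, n=1
  running=7, ix=3, n=2
  running=10, ix=3, n=3

Final answer: 10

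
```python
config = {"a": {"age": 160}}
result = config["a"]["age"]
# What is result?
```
Trace:
  config={'a': {'age': 160}}
  config={'a': {'age': 160}}, result=160

Final answer: 160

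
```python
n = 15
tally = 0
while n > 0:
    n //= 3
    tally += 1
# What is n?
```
Trace:
  n=15
  n=15, tally=0
  n=5, tally=1
  n=1, tally=2
  n=0, tally=3

Final answer: 0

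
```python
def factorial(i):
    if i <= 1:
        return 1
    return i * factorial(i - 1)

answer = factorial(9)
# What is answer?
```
Call trace:
factorial(i=9)
  factorial(i=8)
    factorial(i=7)
      factorial(i=6)
        factorial(i=5)
          factorial(i=4)
            factorial(i=3)
              factorial(i=2)
                factorial(i=1)
                -> return 1
              -> return 2
            -> return 6
          -> return 24
        -> return 120
      -> return 720
    -> return 5040
  -> return 40320
-> return 362880

Final answer: 362880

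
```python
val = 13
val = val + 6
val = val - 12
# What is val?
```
Trace:
  val=13
  val=19
  val=7

Final answer: 7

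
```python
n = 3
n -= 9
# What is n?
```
Trace:
  n=3
  n=-6

Final answer: -6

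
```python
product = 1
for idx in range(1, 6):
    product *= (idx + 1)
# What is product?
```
Trace:
  product=1
  product=2, idx=1
  product=6, idx=2
  product=24, idx=3
  product=120, idx=4
  product=720, idx=5

Final answer: 720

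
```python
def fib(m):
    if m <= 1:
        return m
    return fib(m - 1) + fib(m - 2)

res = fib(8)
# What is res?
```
Call trace (a repeated sub-call is expanded the first time; later identical calls just restate its return value):
fib(m=8)
  fib(m=7)
    fib(m=6)
      fib(m=5)
        fib(m=4)
          fib(m=3)
            fib(m=2)
              fib(m=1)
              -> return 1
              fib(m=0)
              -> return 0
            -> return 1
            fib(m=1)
            -> return 1
          -> return 2
          fib(m=2) -> return 1  (same call as traced above)
        -> return 3
        fib(m=3) -> return 2  (same call as traced above)
      -> return 5
      fib(m=4) -> return 3  (same call as traced above)
    -> return 8
    fib(m=5) -> return 5  (same call as traced above)
  -> return 13
  fib(m=6) -> return 8  (same call as traced above)
-> return 21

Final answer: 21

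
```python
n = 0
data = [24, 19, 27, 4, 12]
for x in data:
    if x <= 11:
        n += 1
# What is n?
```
Trace:
  n=0
  n=0, x=24
  n=0, x=19
  n=0, x=27
  n=1, x=4
  n=1, x=12

Final answer: 1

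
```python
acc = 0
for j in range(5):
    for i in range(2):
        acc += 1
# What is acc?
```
Trace:
  acc=0
  acc=1, j=0, i=0
  acc=2, j=0, i=1
  acc=3, j=1, i=0
  acc=4, j=1, i=1
  acc=5, j=2, i=0
  acc=6, j=2, i=1
  acc=7, j=3, i=0
  acc=8, j=3, i=1
  acc=9, j=4, i=0
  acc=10, j=4, i=1

Final answer: 10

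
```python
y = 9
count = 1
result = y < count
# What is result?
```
Trace:
  y=9
  y=9, count=1
  y=9, count=1, result=False

Final answer: False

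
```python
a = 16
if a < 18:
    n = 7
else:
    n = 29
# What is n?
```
Trace:
  a=16
  a=16, n=7

Final answer: 7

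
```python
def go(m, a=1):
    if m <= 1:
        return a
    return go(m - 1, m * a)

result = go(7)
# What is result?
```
Call trace:
go(m=7, a=1)
  go(m=6, a=7)
    go(m=5, a=42)
      go(m=4, a=210)
        go(m=3, a=840)
          go(m=2, a=2520)
            go(m=1, a=5040)
            -> return 5040
          -> return 5040
        -> return 5040
      -> return 5040
    -> return 5040
  -> return 5040
-> return 5040

Final answer: 5040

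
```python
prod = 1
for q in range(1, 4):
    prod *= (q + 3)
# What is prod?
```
Trace:
  prod=1
  prod=4, q=1
  prod=20, q=2
  prod=120, q=3

Final answer: 120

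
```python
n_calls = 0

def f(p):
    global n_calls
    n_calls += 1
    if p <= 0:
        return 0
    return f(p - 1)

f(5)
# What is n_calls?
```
Call trace:
f(p=5)
  f(p=4)
    f(p=3)
      f(p=2)
        f(p=1)
          f(p=0)
          -> return 0
        -> return 0
      -> return 0
    -> return 0
  -> return 0
-> return 0

n_calls is incremented once per call. f is entered once for each p = 5, 4, 3, 2, 1, 0 (the p <= 0 call returns without recursing), i.e. 5 + 1 calls.
n_calls = 6

Final answer: 6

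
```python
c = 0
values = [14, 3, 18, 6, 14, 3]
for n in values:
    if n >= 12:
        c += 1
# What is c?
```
Trace:
  c=0
  c=1, n=14
  c=1, n=3
  c=2, n=18
  c=2, n=6
  c=3, n=14
  c=3, n=3

Final answer: 3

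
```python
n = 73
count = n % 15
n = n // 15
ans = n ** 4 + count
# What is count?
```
Trace:
  n=73
  n=73, count=13
  n=4, count=13
  n=4, count=13, ans=269

Final answer: 13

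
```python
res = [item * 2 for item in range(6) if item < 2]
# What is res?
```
Trace:
  item=0
  item=1
  item=2
  item=3
  item=4
  item=5
  res=[0, 2]

Final answer: [0, 2]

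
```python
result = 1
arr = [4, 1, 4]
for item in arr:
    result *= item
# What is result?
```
Trace:
  result=1
  result=4, item=4
  result=4, item=1
  result=16, item=4

Final answer: 16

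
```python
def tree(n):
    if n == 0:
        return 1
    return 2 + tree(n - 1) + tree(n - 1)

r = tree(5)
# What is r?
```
Call trace (a repeated sub-call is expanded the first time; later identical calls just restate its return value):
tree(n=5)
  tree(n=4)
    tree(n=3)
      tree(n=2)
        tree(n=1)
          tree(n=0)
          -> return 1
          tree(n=0)
          -> return 1
        -> return 4
        tree(n=1) -> return 4  (same call as traced above)
      -> return 10
      tree(n=2) -> return 10  (same call as traced above)
    -> return 22
    tree(n=3) -> return 22  (same call as traced above)
  -> return 46
  tree(n=4) -> return 46  (same call as traced above)
-> return 94

Final answer: 94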